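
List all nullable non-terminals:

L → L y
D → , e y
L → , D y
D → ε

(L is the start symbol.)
{ 'D' }

A non-terminal is nullable if it can derive ε (the empty string): either it has an ε-production, or it has a production whose right-hand side consists entirely of nullable non-terminals.

ε-productions: D → ε
So D is immediately nullable.
No further non-terminal can be added: every production for the remaining non-terminals contains a terminal or a non-nullable non-terminal.
Nullable = { 'D' }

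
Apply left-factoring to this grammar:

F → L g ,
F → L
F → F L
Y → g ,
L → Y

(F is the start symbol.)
Left-factoring transforms A → αβ₁ | αβ₂ into A → αA' and A' → β₁ | β₂
(α is the longest common prefix among the alternatives). Repeat until
no nonterminal has two alternatives with a common prefix.

Round 1: F has alternatives sharing prefix 'L'. Introduce F': F → L F'
  Add: F' → g ,
  Add: F' → ε

No remaining common prefixes — done.

Resulting grammar:
F → L F'
F' → g ,
F' → ε
F → F L
Y → g ,
L → Y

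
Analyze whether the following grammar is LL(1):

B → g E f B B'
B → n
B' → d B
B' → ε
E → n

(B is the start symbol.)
A grammar is LL(1) if for each non-terminal N with multiple productions, the predict sets of those productions are pairwise disjoint, where PREDICT(N → α) = (FIRST(α) \ {ε}) ∪ (FOLLOW(N) if α ⇒* ε).

Relevant sets:
  FOLLOW(B') = { $, 'd' }

For B:
  PREDICT(B → g E f B B') = { 'g' }
  PREDICT(B → n) = { 'n' }
For B':
  PREDICT(B' → d B) = { 'd' }
  PREDICT(B' → ε) = { $, 'd' }
E has a single production, so nothing to check there.

Conflict found: Predict set conflict for B': { 'd' }
The grammar is NOT LL(1).

Answer: No. Predict set conflict for B': { 'd' }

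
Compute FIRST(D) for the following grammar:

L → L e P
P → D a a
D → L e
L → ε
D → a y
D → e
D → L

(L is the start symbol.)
{ 'a', 'e', ε }

FIRST sets of the other non-terminals involved (by the same procedure, iterated to a fixed point):
  FIRST(L) = { 'e', ε }

From D → L e:
  - L is a non-terminal: add FIRST(L) \ {ε} = { 'e' }
    L is nullable, so continue to the next symbol
  - e is a terminal: add 'e' and stop
From D → a y:
  - a is a terminal: add 'a' and stop
From D → e:
  - e is a terminal: add 'e' and stop
From D → L:
  - L is a non-terminal: add FIRST(L) \ {ε} = { 'e' }
    L is nullable and nothing follows, so the whole right-hand side can vanish: ε ∈ FIRST(D)

Collecting: FIRST(D) = { 'a', 'e', ε }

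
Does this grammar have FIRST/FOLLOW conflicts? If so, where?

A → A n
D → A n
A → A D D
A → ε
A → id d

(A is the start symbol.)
A FIRST/FOLLOW conflict occurs when a non-terminal N has a nullable alternative N → β (β ⇒* ε) and another alternative N → α with FIRST(α) ∩ FOLLOW(N) ≠ ∅: on such a lookahead the parser cannot decide between expanding α and letting N vanish via β.

Nullable non-terminals: A.
FIRST sets used below: FIRST(A) = { 'id', 'n', ε }, FIRST(D) = { 'id', 'n' }

A: nullable alternative(s) A → ε; FOLLOW(A) = { $, 'id', 'n' }
  A → A n: FIRST \ {ε} = { 'id', 'n' } — overlaps FOLLOW(A) on { 'id', 'n' }: CONFLICT
  A → A D D: FIRST \ {ε} = { 'id', 'n' } — overlaps FOLLOW(A) on { 'id', 'n' }: CONFLICT
  A → ε: FIRST \ {ε} = { } — this is the only nullable alternative, skip
  A → id d: FIRST \ {ε} = { 'id' } — overlaps FOLLOW(A) on { 'id' }: CONFLICT

D has no nullable alternative, so no FIRST/FOLLOW check is needed there.

So the grammar has 3 FIRST/FOLLOW conflicts (marked CONFLICT above).

Answer: Yes. A → A n with FOLLOW(A) on { 'id', 'n' }; A → A D D with FOLLOW(A) on { 'id', 'n' }; A → id d with FOLLOW(A) on { 'id' }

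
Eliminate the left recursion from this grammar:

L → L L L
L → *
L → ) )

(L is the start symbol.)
L is directly left-recursive. The standard transformation for
  A → A α₁ | ... | A α_m | β₁ | ... | β_n
is
  A  → β₁ A' | ... | β_n A'
  A' → α₁ A' | ... | α_m A' | ε

L → * becomes L → * L'
L → ) ) becomes L → ) ) L'
L → L L L becomes L' → L L L'
Add L' → ε

Resulting grammar:
L → * L'
L → ) ) L'
L' → L L L'
L' → ε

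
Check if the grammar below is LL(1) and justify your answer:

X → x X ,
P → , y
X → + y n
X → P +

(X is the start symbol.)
Yes, the grammar is LL(1).

A grammar is LL(1) if for each non-terminal N with multiple productions, the predict sets of those productions are pairwise disjoint, where PREDICT(N → α) = (FIRST(α) \ {ε}) ∪ (FOLLOW(N) if α ⇒* ε).

Relevant sets:
  FIRST(P) = { ',' }

For X:
  PREDICT(X → x X ',') = { 'x' }
  PREDICT(X → '+' y n) = { '+' }
  PREDICT(X → P '+') = { ',' }
P has a single production, so nothing to check there.

All predict sets are disjoint. The grammar IS LL(1).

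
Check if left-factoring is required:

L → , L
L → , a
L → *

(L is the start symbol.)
Left-factoring is needed when two productions for the same non-terminal
share a common prefix on the right-hand side.

Productions for L:
  L → , L
  L → , a
  L → *

Found common prefix ',' in productions for L

Answer: Yes, L has productions with common prefix ','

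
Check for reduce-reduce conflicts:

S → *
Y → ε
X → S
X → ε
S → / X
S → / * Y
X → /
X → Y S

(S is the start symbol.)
Yes — I2: [X → .] vs [Y → .]; I4: [S → * .] vs [Y → .]; I5: [X → .] vs [X → / .]

A reduce-reduce conflict occurs when an LR(0) state has two complete items [A → α .] and [B → β .] — both call for a reduction, and with no lookahead the parser cannot choose between them.

Augment with S' → S and build the canonical LR(0) collection (I0 = CLOSURE({[S' → . S]}), then GOTO on every symbol after a dot until no new states appear). It has 11 states:
  I0: { [S → . *], [S → . / * Y], [S → . / X], [S' → . S] }  — shift
  I1: { [S → * .] }  — reduce
  I2: { [S → . *], [S → . / * Y], [S → . / X], [S → / . * Y], [S → / . X], [X → . /], [X → . S], [X → . Y S], [X → .], [Y → .] }  — shift, 2 reduces
  I3: { [S' → S .] }  — accept
  I4: { [S → * .], [S → / * . Y], [Y → .] }  — 2 reduces
  I5: { [S → . *], [S → . / * Y], [S → . / X], [S → / . * Y], [S → / . X], [X → . /], [X → . S], [X → . Y S], [X → .], [X → / .], [Y → .] }  — shift, 3 reduces
  I6: { [X → S .] }  — reduce
  I7: { [S → / X .] }  — reduce
  I8: { [S → . *], [S → . / * Y], [S → . / X], [X → Y . S] }  — shift
  I9: { [X → Y S .] }  — reduce
  I10: { [S → / * Y .] }  — reduce

I2 contains complete items [X → .], [Y → .] — reduce-reduce conflict.
I4 contains complete items [S → * .], [Y → .] — reduce-reduce conflict.
I5 contains complete items [X → .], [X → / .], [Y → .] — reduce-reduce conflict.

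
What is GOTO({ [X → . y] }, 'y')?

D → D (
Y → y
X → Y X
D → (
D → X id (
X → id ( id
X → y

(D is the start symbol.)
GOTO(I, 'y') = CLOSURE({ [A → αX.β] : [A → α.Xβ] ∈ I, X = 'y' })

Items with dot before 'y', with the dot advanced:
  [X → . y] → [X → y .]
Closure adds nothing (no advanced item has the dot before a non-terminal).

GOTO = { [X → y .] }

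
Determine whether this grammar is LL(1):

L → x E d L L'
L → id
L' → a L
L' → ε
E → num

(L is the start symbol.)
No. Predict set conflict for L': { 'a' }

A grammar is LL(1) if for each non-terminal N with multiple productions, the predict sets of those productions are pairwise disjoint, where PREDICT(N → α) = (FIRST(α) \ {ε}) ∪ (FOLLOW(N) if α ⇒* ε).

Relevant sets:
  FOLLOW(L') = { $, 'a' }

For L:
  PREDICT(L → x E d L L') = { 'x' }
  PREDICT(L → id) = { 'id' }
For L':
  PREDICT(L' → a L) = { 'a' }
  PREDICT(L' → ε) = { $, 'a' }
E has a single production, so nothing to check there.

Conflict found: Predict set conflict for L': { 'a' }
The grammar is NOT LL(1).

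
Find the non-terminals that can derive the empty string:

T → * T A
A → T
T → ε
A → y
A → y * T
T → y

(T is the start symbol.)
{ 'A', 'T' }

A non-terminal is nullable if it can derive ε (the empty string): either it has an ε-production, or it has a production whose right-hand side consists entirely of nullable non-terminals.

ε-productions: T → ε
So T is immediately nullable.
A → T: every symbol on the right is nullable, so A is nullable too.
Every non-terminal is now nullable.
Nullable = { 'A', 'T' }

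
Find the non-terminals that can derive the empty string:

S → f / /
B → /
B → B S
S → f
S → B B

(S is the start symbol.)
None

A non-terminal is nullable if it can derive ε (the empty string): either it has an ε-production, or it has a production whose right-hand side consists entirely of nullable non-terminals.

There are no ε-productions, so no non-terminal can derive ε.
No non-terminals are nullable.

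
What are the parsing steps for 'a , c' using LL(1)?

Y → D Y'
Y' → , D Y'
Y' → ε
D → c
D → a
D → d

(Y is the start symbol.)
Stack is shown with the top on the left.

Stack     Input    Action
-------------------------
Y $       a , c $  output Y → D Y'
D Y' $    a , c $  output D → a
a Y' $    a , c $  match 'a'
Y' $      , c $    output Y' → , D Y'
, D Y' $  , c $    match ','
D Y' $    c $      output D → c
c Y' $    c $      match 'c'
Y' $      $        output Y' → ε
$         $        accept

The string is accepted.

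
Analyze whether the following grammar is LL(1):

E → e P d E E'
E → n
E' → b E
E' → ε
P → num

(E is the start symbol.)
Relevant sets:
  FOLLOW(E') = { $, 'b' }

For E:
  PREDICT(E → e P d E E') = { 'e' }
  PREDICT(E → n) = { 'n' }
For E':
  PREDICT(E' → b E) = { 'b' }
  PREDICT(E' → ε) = { $, 'b' }
P has a single production, so nothing to check there.

Conflict found: Predict set conflict for E': { 'b' }
The grammar is NOT LL(1).

Answer: No. Predict set conflict for E': { 'b' }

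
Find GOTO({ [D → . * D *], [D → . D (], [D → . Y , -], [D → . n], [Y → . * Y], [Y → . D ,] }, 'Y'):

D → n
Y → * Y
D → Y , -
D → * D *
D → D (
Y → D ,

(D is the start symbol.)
{ [D → Y . , -] }

GOTO(I, 'Y') = CLOSURE({ [A → αX.β] : [A → α.Xβ] ∈ I, X = 'Y' })

Items with dot before 'Y', with the dot advanced:
  [D → . Y , -] → [D → Y . , -]
Closure adds nothing (no advanced item has the dot before a non-terminal).

GOTO = { [D → Y . , -] }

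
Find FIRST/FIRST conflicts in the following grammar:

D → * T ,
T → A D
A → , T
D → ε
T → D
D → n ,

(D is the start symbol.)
A FIRST/FIRST conflict occurs when two productions N → α and N → β for the same non-terminal have FIRST(α) ∩ FIRST(β) ≠ ∅ (with ε ∈ FIRST of a nullable right-hand side, so two nullable alternatives also conflict).

FIRST sets of the non-terminals at (or reachable through a nullable prefix from) the front of some alternative:
  FIRST(A) = { ',' }
  FIRST(D) = { '*', 'n', ε }

Productions for D:
  D → * T ,: FIRST = { '*' }
  D → ε: FIRST = { ε }
  D → n ,: FIRST = { 'n' }
Productions for T:
  T → A D: FIRST = { ',' }
  T → D: FIRST = { '*', 'n', ε }
A has only one production, so no FIRST/FIRST conflict is possible there.

All alternatives of each non-terminal have pairwise disjoint FIRST sets.

Answer: No FIRST/FIRST conflicts.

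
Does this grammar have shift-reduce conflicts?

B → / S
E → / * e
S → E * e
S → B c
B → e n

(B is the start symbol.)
No shift-reduce conflicts

Augment with B' → B and build the canonical LR(0) collection (I0 = CLOSURE({[B' → . B]}), then GOTO on every symbol after a dot until no new states appear). It has 14 states:
  I0: { [B → . / S], [B → . e n], [B' → . B] }  — shift
  I1: { [B → . / S], [B → . e n], [B → / . S], [E → . / * e], [S → . B c], [S → . E * e] }  — shift
  I2: { [B' → B .] }  — accept
  I3: { [B → e . n] }  — shift
  I4: { [B → e n .] }  — reduce
  I5: { [B → . / S], [B → . e n], [B → / . S], [E → . / * e], [E → / . * e], [S → . B c], [S → . E * e] }  — shift
  I6: { [S → B . c] }  — shift
  I7: { [S → E . * e] }  — shift
  I8: { [B → / S .] }  — reduce
  I9: { [S → E * . e] }  — shift
  I10: { [S → E * e .] }  — reduce
  I11: { [S → B c .] }  — reduce
  I12: { [E → / * . e] }  — shift
  I13: { [E → / * e .] }  — reduce

No state contains both a complete item and a shift item.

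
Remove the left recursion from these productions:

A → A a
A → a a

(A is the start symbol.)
A is directly left-recursive. The standard transformation for
  A → A α₁ | ... | A α_m | β₁ | ... | β_n
is
  A  → β₁ A' | ... | β_n A'
  A' → α₁ A' | ... | α_m A' | ε

A → a a becomes A → a a A'
A → A a becomes A' → a A'
Add A' → ε

Resulting grammar:
A → a a A'
A' → a A'
A' → ε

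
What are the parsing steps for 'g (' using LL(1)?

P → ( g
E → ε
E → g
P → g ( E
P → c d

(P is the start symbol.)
LL(1) parsing maintains a stack (initially the start symbol over $) and the input. At each step: if the stack top is a terminal, match it against the current input token; if it is a non-terminal N, replace it with the RHS of M[N, lookahead] (the unique production whose predict set contains the lookahead).

Stack is shown with the top on the left.

Stack    Input  Action
----------------------
P $      g ( $  output P → g ( E
g ( E $  g ( $  match 'g'
( E $    ( $    match '('
E $      $      output E → ε
$        $      accept

The string is accepted.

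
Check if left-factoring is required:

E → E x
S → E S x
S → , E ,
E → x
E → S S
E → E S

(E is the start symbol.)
Left-factoring is needed when two productions for the same non-terminal
share a common prefix on the right-hand side.

Productions for E:
  E → E x
  E → x
  E → S S
  E → E S
Productions for S:
  S → E S x
  S → , E ,

Found common prefix 'E' in productions for E

Answer: Yes, E has productions with common prefix 'E'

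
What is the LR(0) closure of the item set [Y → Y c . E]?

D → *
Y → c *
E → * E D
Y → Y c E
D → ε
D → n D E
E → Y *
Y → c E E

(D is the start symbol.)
{ [E → . * E D], [E → . Y *], [Y → . Y c E], [Y → . c *], [Y → . c E E], [Y → Y c . E] }

To compute CLOSURE, for each item [A → α.Bβ] where B is a non-terminal, add [B → .γ] for all productions B → γ; repeat for the newly added items until nothing changes.

Start with: [Y → Y c . E]
  [Y → Y c . E] has the dot before E: add [E → . * E D], [E → . Y *]
  [E → . Y *] has the dot before Y: add [Y → . c *], [Y → . Y c E], [Y → . c E E]
No further items can be added.

CLOSURE = { [E → . * E D], [E → . Y *], [Y → . Y c E], [Y → . c *], [Y → . c E E], [Y → Y c . E] }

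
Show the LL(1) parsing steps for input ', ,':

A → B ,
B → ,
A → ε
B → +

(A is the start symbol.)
LL(1) parsing maintains a stack (initially the start symbol over $) and the input. At each step: if the stack top is a terminal, match it against the current input token; if it is a non-terminal N, replace it with the RHS of M[N, lookahead] (the unique production whose predict set contains the lookahead).

Stack is shown with the top on the left.

Stack  Input  Action
--------------------
A $    , , $  output A → B ,
B , $  , , $  output B → ,
, , $  , , $  match ','
, $    , $    match ','
$      $      accept

The string is accepted.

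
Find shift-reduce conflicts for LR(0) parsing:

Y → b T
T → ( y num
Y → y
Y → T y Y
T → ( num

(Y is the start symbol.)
Augment with Y' → Y and build the canonical LR(0) collection (I0 = CLOSURE({[Y' → . Y]}), then GOTO on every symbol after a dot until no new states appear). It has 12 states:
  I0: { [T → . ( num], [T → . ( y num], [Y → . T y Y], [Y → . b T], [Y → . y], [Y' → . Y] }  — shift
  I1: { [T → ( . num], [T → ( . y num] }  — shift
  I2: { [Y → T . y Y] }  — shift
  I3: { [Y' → Y .] }  — accept
  I4: { [T → . ( num], [T → . ( y num], [Y → b . T] }  — shift
  I5: { [Y → y .] }  — reduce
  I6: { [Y → b T .] }  — reduce
  I7: { [T → . ( num], [T → . ( y num], [Y → . T y Y], [Y → . b T], [Y → . y], [Y → T y . Y] }  — shift
  I8: { [Y → T y Y .] }  — reduce
  I9: { [T → ( num .] }  — reduce
  I10: { [T → ( y . num] }  — shift
  I11: { [T → ( y num .] }  — reduce

No state contains both a complete item and a shift item.

Answer: No shift-reduce conflicts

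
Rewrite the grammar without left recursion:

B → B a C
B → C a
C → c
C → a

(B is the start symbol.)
B → C a B'
B' → a C B'
B' → ε
C → c
C → a

B is directly left-recursive. The standard transformation for
  A → A α₁ | ... | A α_m | β₁ | ... | β_n
is
  A  → β₁ A' | ... | β_n A'
  A' → α₁ A' | ... | α_m A' | ε

B → C a becomes B → C a B'
B → B a C becomes B' → a C B'
Add B' → ε

Productions for other non-terminals are unchanged:
  C → c
  C → a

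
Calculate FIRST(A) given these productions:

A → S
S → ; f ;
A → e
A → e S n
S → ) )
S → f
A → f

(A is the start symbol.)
To compute FIRST(A), examine every production with A on the left-hand side, reading each right-hand side left to right until a non-nullable symbol is reached.

FIRST sets of the other non-terminals involved (by the same procedure, iterated to a fixed point):
  FIRST(S) = { ')', ';', 'f' }

From A → S:
  - S is a non-terminal: add FIRST(S) \ {ε} = { ')', ';', 'f' }
    S is not nullable, so stop
From A → e:
  - e is a terminal: add 'e' and stop
From A → e S n:
  - e is a terminal: add 'e' and stop
From A → f:
  - f is a terminal: add 'f' and stop

Collecting: FIRST(A) = { ')', ';', 'e', 'f' }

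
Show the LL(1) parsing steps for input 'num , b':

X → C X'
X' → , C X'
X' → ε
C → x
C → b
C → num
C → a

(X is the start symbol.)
Stack is shown with the top on the left.

Stack     Input      Action
---------------------------
X $       num , b $  output X → C X'
C X' $    num , b $  output C → num
num X' $  num , b $  match 'num'
X' $      , b $      output X' → , C X'
, C X' $  , b $      match ','
C X' $    b $        output C → b
b X' $    b $        match 'b'
X' $      $          output X' → ε
$         $          accept

The string is accepted.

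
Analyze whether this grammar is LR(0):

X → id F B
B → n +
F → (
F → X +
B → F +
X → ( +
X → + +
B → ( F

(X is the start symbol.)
Augment with X' → X and build the canonical LR(0) collection (I0 = CLOSURE({[X' → . X]}), then GOTO on every symbol after a dot until no new states appear). It has 19 states:
  I0: { [X → . ( +], [X → . + +], [X → . id F B], [X' → . X] }  — shift
  I1: { [X → ( . +] }  — shift
  I2: { [X → + . +] }  — shift
  I3: { [X' → X .] }  — accept
  I4: { [F → . (], [F → . X +], [X → . ( +], [X → . + +], [X → . id F B], [X → id . F B] }  — shift
  I5: { [F → ( .], [X → ( . +] }  — shift, reduce
  I6: { [B → . ( F], [B → . F +], [B → . n +], [F → . (], [F → . X +], [X → . ( +], [X → . + +], [X → . id F B], [X → id F . B] }  — shift
  I7: { [F → X . +] }  — shift
  I8: { [F → X + .] }  — reduce
  I9: { [B → ( . F], [F → ( .], [F → . (], [F → . X +], [X → ( . +], [X → . ( +], [X → . + +], [X → . id F B] }  — shift, reduce
  I10: { [X → id F B .] }  — reduce
  I11: { [B → F . +] }  — shift
  I12: { [B → n . +] }  — shift
  I13: { [B → n + .] }  — reduce
  I14: { [B → F + .] }  — reduce
  I15: { [X → ( + .], [X → + . +] }  — shift, reduce
  I16: { [B → ( F .] }  — reduce
  I17: { [X → + + .] }  — reduce
  I18: { [X → ( + .] }  — reduce

Conflict in state I5:
  Shift-reduce conflict between [F → ( .] and [X → ( . +]
So the grammar is NOT LR(0).

Answer: No. Shift-reduce conflict between [F → ( .] and [X → ( . +]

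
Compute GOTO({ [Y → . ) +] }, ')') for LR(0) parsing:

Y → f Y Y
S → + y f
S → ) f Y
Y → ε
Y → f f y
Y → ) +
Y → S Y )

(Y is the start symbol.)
{ [Y → ) . +] }

GOTO(I, ')') = CLOSURE({ [A → αX.β] : [A → α.Xβ] ∈ I, X = ')' })

Items with dot before ')', with the dot advanced:
  [Y → . ) +] → [Y → ) . +]
Closure adds nothing (no advanced item has the dot before a non-terminal).

GOTO = { [Y → ) . +] }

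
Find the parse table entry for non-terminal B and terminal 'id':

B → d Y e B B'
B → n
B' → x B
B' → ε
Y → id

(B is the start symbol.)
To find M[B, 'id'], we find productions for B where 'id' is in the predict set (PREDICT(N → α) = (FIRST(α) \ {ε}) ∪ (FOLLOW(N) if α ⇒* ε)).

B → d Y e B B': PREDICT = { 'd' }
B → n: PREDICT = { 'n' }

M[B, 'id'] is empty (no production applies)

Answer: Empty (error entry)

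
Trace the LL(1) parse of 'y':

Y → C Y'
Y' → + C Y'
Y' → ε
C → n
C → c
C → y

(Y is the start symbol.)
LL(1) parsing maintains a stack (initially the start symbol over $) and the input. At each step: if the stack top is a terminal, match it against the current input token; if it is a non-terminal N, replace it with the RHS of M[N, lookahead] (the unique production whose predict set contains the lookahead).

Stack is shown with the top on the left.

Stack   Input  Action
---------------------
Y $     y $    output Y → C Y'
C Y' $  y $    output C → y
y Y' $  y $    match 'y'
Y' $    $      output Y' → ε
$       $      accept

The string is accepted.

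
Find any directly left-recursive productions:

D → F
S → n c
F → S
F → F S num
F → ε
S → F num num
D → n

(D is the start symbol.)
D → F: starts with F
S → n c: starts with n
F → S: starts with S
F → F S num: LEFT RECURSIVE (starts with F)
F → ε: starts with ε
S → F num num: starts with F
D → n: starts with n

The grammar has direct left recursion on: F.

Answer: Yes, F is left-recursive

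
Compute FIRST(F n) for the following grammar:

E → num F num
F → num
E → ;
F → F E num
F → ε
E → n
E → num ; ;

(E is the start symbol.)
FIRST sets of the non-terminals involved (from the grammar, by fixed-point iteration):
  FIRST(F) = { ';', 'n', 'num', ε }

To compute FIRST(F n), process the symbols left to right:
Symbol F is a non-terminal. Add FIRST(F) \ {ε} = { ';', 'n', 'num' }
F is nullable (ε ∈ FIRST(F)), continue to the next symbol.
Symbol n is a terminal. Add 'n' and stop.
FIRST(F n) = { ';', 'n', 'num' }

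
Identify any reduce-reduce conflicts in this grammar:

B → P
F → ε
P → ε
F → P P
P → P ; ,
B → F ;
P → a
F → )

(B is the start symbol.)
Yes — I0: [F → .] vs [P → .]; I4: [B → P .] vs [P → .]

A reduce-reduce conflict occurs when an LR(0) state has two complete items [A → α .] and [B → β .] — both call for a reduction, and with no lookahead the parser cannot choose between them.

Augment with B' → B and build the canonical LR(0) collection (I0 = CLOSURE({[B' → . B]}), then GOTO on every symbol after a dot until no new states appear). It has 10 states:
  I0: { [B → . F ;], [B → . P], [B' → . B], [F → . )], [F → . P P], [F → .], [P → . P ; ,], [P → . a], [P → .] }  — shift, 2 reduces
  I1: { [F → ) .] }  — reduce
  I2: { [B' → B .] }  — accept
  I3: { [B → F . ;] }  — shift
  I4: { [B → P .], [F → P . P], [P → . P ; ,], [P → . a], [P → .], [P → P . ; ,] }  — shift, 2 reduces
  I5: { [P → a .] }  — reduce
  I6: { [P → P ; . ,] }  — shift
  I7: { [F → P P .], [P → P . ; ,] }  — shift, reduce
  I8: { [P → P ; , .] }  — reduce
  I9: { [B → F ; .] }  — reduce

I0 contains complete items [F → .], [P → .] — reduce-reduce conflict.
I4 contains complete items [B → P .], [P → .] — reduce-reduce conflict.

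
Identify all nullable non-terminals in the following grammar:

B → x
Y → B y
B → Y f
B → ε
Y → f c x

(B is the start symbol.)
{ 'B' }

A non-terminal is nullable if it can derive ε (the empty string): either it has an ε-production, or it has a production whose right-hand side consists entirely of nullable non-terminals.

ε-productions: B → ε
So B is immediately nullable.
No further non-terminal can be added: every production for the remaining non-terminals contains a terminal or a non-nullable non-terminal.
Nullable = { 'B' }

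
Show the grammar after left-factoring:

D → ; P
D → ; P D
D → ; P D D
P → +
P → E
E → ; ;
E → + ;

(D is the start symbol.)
D → ; P D'
D' → ε
D' → D D''
D'' → ε
D'' → D
P → +
P → E
E → ; ;
E → + ;

Left-factoring transforms A → αβ₁ | αβ₂ into A → αA' and A' → β₁ | β₂
(α is the longest common prefix among the alternatives). Repeat until
no nonterminal has two alternatives with a common prefix.

Round 1: D has alternatives sharing prefix '; P'. Introduce D': D → ; P D'
  Add: D' → ε
  Add: D' → D
  Add: D' → D D

Round 2: D' has alternatives sharing prefix 'D'. Introduce D'': D' → D D''
  Add: D'' → ε
  Add: D'' → D

No remaining common prefixes — done.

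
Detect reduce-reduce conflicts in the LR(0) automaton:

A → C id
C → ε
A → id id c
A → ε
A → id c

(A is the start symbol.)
A reduce-reduce conflict occurs when an LR(0) state has two complete items [A → α .] and [B → β .] — both call for a reduction, and with no lookahead the parser cannot choose between them.

Augment with A' → A and build the canonical LR(0) collection (I0 = CLOSURE({[A' → . A]}), then GOTO on every symbol after a dot until no new states appear). It has 8 states:
  I0: { [A → . C id], [A → . id c], [A → . id id c], [A → .], [A' → . A], [C → .] }  — shift, 2 reduces
  I1: { [A' → A .] }  — accept
  I2: { [A → C . id] }  — shift
  I3: { [A → id . c], [A → id . id c] }  — shift
  I4: { [A → id c .] }  — reduce
  I5: { [A → id id . c] }  — shift
  I6: { [A → id id c .] }  — reduce
  I7: { [A → C id .] }  — reduce

I0 contains complete items [A → .], [C → .] — reduce-reduce conflict.

Answer: Yes — I0: [A → .] vs [C → .]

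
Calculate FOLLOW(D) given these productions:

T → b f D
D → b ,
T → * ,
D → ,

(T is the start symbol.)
To compute FOLLOW(D), find every occurrence of D on a right-hand side N → α D β: add FIRST(β) \ {ε}, and if β is empty or nullable also add FOLLOW(N). Iterate to a fixed point.

In T → b f D: D is at the end, add FOLLOW(T)

The FOLLOW sets referred to above (computed the same way, to a fixed point):
  FOLLOW(T) = { $ }

Taking the union: FOLLOW(D) = { $ }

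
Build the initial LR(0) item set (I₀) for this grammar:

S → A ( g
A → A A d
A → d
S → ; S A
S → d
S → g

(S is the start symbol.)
{ [A → . A A d], [A → . d], [S → . ; S A], [S → . A ( g], [S → . d], [S → . g], [S' → . S] }

First, augment the grammar with S' → S
I₀ = CLOSURE({ [S' → . S] }):
  [S' → . S] has the dot before S: add [S → . A ( g], [S → . ; S A], [S → . d], [S → . g]
  [S → . A ( g] has the dot before A: add [A → . A A d], [A → . d]
No further items can be added.

I₀ = { [A → . A A d], [A → . d], [S → . ; S A], [S → . A ( g], [S → . d], [S → . g], [S' → . S] }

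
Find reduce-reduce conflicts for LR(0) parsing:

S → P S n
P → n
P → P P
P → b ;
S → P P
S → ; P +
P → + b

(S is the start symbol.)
A reduce-reduce conflict occurs when an LR(0) state has two complete items [A → α .] and [B → β .] — both call for a reduction, and with no lookahead the parser cannot choose between them.

Augment with S' → S and build the canonical LR(0) collection (I0 = CLOSURE({[S' → . S]}), then GOTO on every symbol after a dot until no new states appear). It has 15 states:
  I0: { [P → . + b], [P → . P P], [P → . b ;], [P → . n], [S → . ; P +], [S → . P P], [S → . P S n], [S' → . S] }  — shift
  I1: { [P → + . b] }  — shift
  I2: { [P → . + b], [P → . P P], [P → . b ;], [P → . n], [S → ; . P +] }  — shift
  I3: { [P → . + b], [P → . P P], [P → . b ;], [P → . n], [P → P . P], [S → . ; P +], [S → . P P], [S → . P S n], [S → P . P], [S → P . S n] }  — shift
  I4: { [S' → S .] }  — accept
  I5: { [P → b . ;] }  — shift
  I6: { [P → n .] }  — reduce
  I7: { [P → b ; .] }  — reduce
  I8: { [P → . + b], [P → . P P], [P → . b ;], [P → . n], [P → P . P], [P → P P .], [S → . ; P +], [S → . P P], [S → . P S n], [S → P . P], [S → P . S n], [S → P P .] }  — shift, 2 reduces
  I9: { [S → P S . n] }  — shift
  I10: { [S → P S n .] }  — reduce
  I11: { [P → . + b], [P → . P P], [P → . b ;], [P → . n], [P → P . P], [S → ; P . +] }  — shift
  I12: { [P → + . b], [S → ; P + .] }  — shift, reduce
  I13: { [P → . + b], [P → . P P], [P → . b ;], [P → . n], [P → P . P], [P → P P .] }  — shift, reduce
  I14: { [P → + b .] }  — reduce

I8 contains complete items [P → P P .], [S → P P .] — reduce-reduce conflict.

Answer: Yes — I8: [P → P P .] vs [S → P P .]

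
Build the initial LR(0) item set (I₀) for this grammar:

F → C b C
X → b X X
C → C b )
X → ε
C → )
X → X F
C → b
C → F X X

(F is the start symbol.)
First, augment the grammar with F' → F
I₀ = CLOSURE({ [F' → . F] }):
  [F' → . F] has the dot before F: add [F → . C b C]
  [F → . C b C] has the dot before C: add [C → . C b )], [C → . )], [C → . b], [C → . F X X]
No further items can be added.

I₀ = { [C → . )], [C → . C b )], [C → . F X X], [C → . b], [F → . C b C], [F' → . F] }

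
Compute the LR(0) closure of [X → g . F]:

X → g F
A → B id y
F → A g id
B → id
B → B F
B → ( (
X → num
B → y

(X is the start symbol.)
To compute CLOSURE, for each item [A → α.Bβ] where B is a non-terminal, add [B → .γ] for all productions B → γ; repeat for the newly added items until nothing changes.

Start with: [X → g . F]
  [X → g . F] has the dot before F: add [F → . A g id]
  [F → . A g id] has the dot before A: add [A → . B id y]
  [A → . B id y] has the dot before B: add [B → . id], [B → . B F], [B → . ( (], [B → . y]
No further items can be added.

CLOSURE = { [A → . B id y], [B → . ( (], [B → . B F], [B → . id], [B → . y], [F → . A g id], [X → g . F] }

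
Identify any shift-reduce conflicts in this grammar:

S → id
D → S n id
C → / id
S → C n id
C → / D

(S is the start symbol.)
Augment with S' → S and build the canonical LR(0) collection (I0 = CLOSURE({[S' → . S]}), then GOTO on every symbol after a dot until no new states appear). It has 12 states:
  I0: { [C → . / D], [C → . / id], [S → . C n id], [S → . id], [S' → . S] }  — shift
  I1: { [C → . / D], [C → . / id], [C → / . D], [C → / . id], [D → . S n id], [S → . C n id], [S → . id] }  — shift
  I2: { [S → C . n id] }  — shift
  I3: { [S' → S .] }  — accept
  I4: { [S → id .] }  — reduce
  I5: { [S → C n . id] }  — shift
  I6: { [S → C n id .] }  — reduce
  I7: { [C → / D .] }  — reduce
  I8: { [D → S . n id] }  — shift
  I9: { [C → / id .], [S → id .] }  — 2 reduces
  I10: { [D → S n . id] }  — shift
  I11: { [D → S n id .] }  — reduce

No state contains both a complete item and a shift item.

Answer: No shift-reduce conflicts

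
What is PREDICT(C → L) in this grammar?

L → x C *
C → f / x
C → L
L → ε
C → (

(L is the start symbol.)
PREDICT(C → L) = (FIRST(RHS) \ {ε}) ∪ (FOLLOW(C) if ε ∈ FIRST(RHS), i.e. RHS ⇒* ε)
FIRST(L) = { 'x', ε }
FIRST(L) = { 'x', ε }
ε ∈ FIRST(L) (the right-hand side is nullable), so add FOLLOW(C) = { '*' }
PREDICT(C → L) = { '*', 'x' }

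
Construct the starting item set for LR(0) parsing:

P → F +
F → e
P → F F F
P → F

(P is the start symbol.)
First, augment the grammar with P' → P
I₀ = CLOSURE({ [P' → . P] }):
  [P' → . P] has the dot before P: add [P → . F +], [P → . F F F], [P → . F]
  [P → . F +] has the dot before F: add [F → . e]
No further items can be added.

I₀ = { [F → . e], [P → . F +], [P → . F F F], [P → . F], [P' → . P] }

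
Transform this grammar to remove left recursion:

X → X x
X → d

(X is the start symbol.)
X is directly left-recursive. The standard transformation for
  A → A α₁ | ... | A α_m | β₁ | ... | β_n
is
  A  → β₁ A' | ... | β_n A'
  A' → α₁ A' | ... | α_m A' | ε

X → d becomes X → d X'
X → X x becomes X' → x X'
Add X' → ε

Resulting grammar:
X → d X'
X' → x X'
X' → ε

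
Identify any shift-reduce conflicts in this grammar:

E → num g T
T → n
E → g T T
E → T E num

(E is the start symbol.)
A shift-reduce conflict occurs when an LR(0) state has both:
  - a complete (reduce) item [A → α .] (dot at the end), and
  - a shift item [B → β . c γ] (dot before a terminal).

Augment with E' → E and build the canonical LR(0) collection (I0 = CLOSURE({[E' → . E]}), then GOTO on every symbol after a dot until no new states appear). It has 12 states:
  I0: { [E → . T E num], [E → . g T T], [E → . num g T], [E' → . E], [T → . n] }  — shift
  I1: { [E' → E .] }  — accept
  I2: { [E → . T E num], [E → . g T T], [E → . num g T], [E → T . E num], [T → . n] }  — shift
  I3: { [E → g . T T], [T → . n] }  — shift
  I4: { [T → n .] }  — reduce
  I5: { [E → num . g T] }  — shift
  I6: { [E → num g . T], [T → . n] }  — shift
  I7: { [E → num g T .] }  — reduce
  I8: { [E → g T . T], [T → . n] }  — shift
  I9: { [E → g T T .] }  — reduce
  I10: { [E → T E . num] }  — shift
  I11: { [E → T E num .] }  — reduce

No state contains both a complete item and a shift item.

Answer: No shift-reduce conflicts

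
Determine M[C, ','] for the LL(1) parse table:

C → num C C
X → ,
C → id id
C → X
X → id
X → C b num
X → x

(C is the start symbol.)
To find M[C, ','], we find productions for C where ',' is in the predict set (PREDICT(N → α) = (FIRST(α) \ {ε}) ∪ (FOLLOW(N) if α ⇒* ε)).

Relevant sets:
  FIRST(X) = { ',', 'id', 'num', 'x' }

C → num C C: PREDICT = { 'num' }
C → id id: PREDICT = { 'id' }
C → X: PREDICT = { ',', 'id', 'num', 'x' }
  ',' is in predict set, so this production goes in M[C, ',']

M[C, ','] = C → X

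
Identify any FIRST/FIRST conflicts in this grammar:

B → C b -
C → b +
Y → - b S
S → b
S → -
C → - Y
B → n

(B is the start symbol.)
No FIRST/FIRST conflicts.

A FIRST/FIRST conflict occurs when two productions N → α and N → β for the same non-terminal have FIRST(α) ∩ FIRST(β) ≠ ∅ (with ε ∈ FIRST of a nullable right-hand side, so two nullable alternatives also conflict).

FIRST sets of the non-terminals at (or reachable through a nullable prefix from) the front of some alternative:
  FIRST(C) = { '-', 'b' }

Productions for B:
  B → C b -: FIRST = { '-', 'b' }
  B → n: FIRST = { 'n' }
Productions for C:
  C → b +: FIRST = { 'b' }
  C → - Y: FIRST = { '-' }
Productions for S:
  S → b: FIRST = { 'b' }
  S → -: FIRST = { '-' }
Y has only one production, so no FIRST/FIRST conflict is possible there.

All alternatives of each non-terminal have pairwise disjoint FIRST sets.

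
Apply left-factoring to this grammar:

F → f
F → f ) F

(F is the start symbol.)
Left-factoring transforms A → αβ₁ | αβ₂ into A → αA' and A' → β₁ | β₂
(α is the longest common prefix among the alternatives). Repeat until
no nonterminal has two alternatives with a common prefix.

Round 1: F has alternatives sharing prefix 'f'. Introduce F': F → f F'
  Add: F' → ε
  Add: F' → ) F

No remaining common prefixes — done.

Resulting grammar:
F → f F'
F' → ε
F' → ) F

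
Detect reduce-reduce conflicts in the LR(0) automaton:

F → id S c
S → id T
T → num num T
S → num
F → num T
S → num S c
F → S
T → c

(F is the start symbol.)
A reduce-reduce conflict occurs when an LR(0) state has two complete items [A → α .] and [B → β .] — both call for a reduction, and with no lookahead the parser cannot choose between them.

Augment with F' → F and build the canonical LR(0) collection (I0 = CLOSURE({[F' → . F]}), then GOTO on every symbol after a dot until no new states appear). It has 18 states:
  I0: { [F → . S], [F → . id S c], [F → . num T], [F' → . F], [S → . id T], [S → . num S c], [S → . num] }  — shift
  I1: { [F' → F .] }  — accept
  I2: { [F → S .] }  — reduce
  I3: { [F → id . S c], [S → . id T], [S → . num S c], [S → . num], [S → id . T], [T → . c], [T → . num num T] }  — shift
  I4: { [F → num . T], [S → . id T], [S → . num S c], [S → . num], [S → num . S c], [S → num .], [T → . c], [T → . num num T] }  — shift, reduce
  I5: { [S → num S . c] }  — shift
  I6: { [F → num T .] }  — reduce
  I7: { [T → c .] }  — reduce
  I8: { [S → id . T], [T → . c], [T → . num num T] }  — shift
  I9: { [S → . id T], [S → . num S c], [S → . num], [S → num . S c], [S → num .], [T → num . num T] }  — shift, reduce
  I10: { [S → . id T], [S → . num S c], [S → . num], [S → num . S c], [S → num .], [T → . c], [T → . num num T], [T → num num . T] }  — shift, reduce
  I11: { [T → num num T .] }  — reduce
  I12: { [S → id T .] }  — reduce
  I13: { [T → num . num T] }  — shift
  I14: { [T → . c], [T → . num num T], [T → num num . T] }  — shift
  I15: { [S → num S c .] }  — reduce
  I16: { [F → id S . c] }  — shift
  I17: { [F → id S c .] }  — reduce

No state contains more than one complete item.

Answer: No reduce-reduce conflicts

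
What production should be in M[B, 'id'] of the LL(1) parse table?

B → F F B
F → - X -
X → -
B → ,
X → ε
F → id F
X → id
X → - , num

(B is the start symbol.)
B → F F B

To find M[B, 'id'], we find productions for B where 'id' is in the predict set (PREDICT(N → α) = (FIRST(α) \ {ε}) ∪ (FOLLOW(N) if α ⇒* ε)).

Relevant sets:
  FIRST(F) = { '-', 'id' }

B → F F B: PREDICT = { '-', 'id' }
  'id' is in predict set, so this production goes in M[B, 'id']
B → ,: PREDICT = { ',' }

M[B, 'id'] = B → F F B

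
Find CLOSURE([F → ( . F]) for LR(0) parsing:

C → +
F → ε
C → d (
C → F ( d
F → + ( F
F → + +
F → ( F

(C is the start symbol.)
{ [F → ( . F], [F → . ( F], [F → . + ( F], [F → . + +], [F → .] }

To compute CLOSURE, for each item [A → α.Bβ] where B is a non-terminal, add [B → .γ] for all productions B → γ; repeat for the newly added items until nothing changes.

Start with: [F → ( . F]
  [F → ( . F] has the dot before F: add [F → .], [F → . + ( F], [F → . + +], [F → . ( F]
No further items can be added.

CLOSURE = { [F → ( . F], [F → . ( F], [F → . + ( F], [F → . + +], [F → .] }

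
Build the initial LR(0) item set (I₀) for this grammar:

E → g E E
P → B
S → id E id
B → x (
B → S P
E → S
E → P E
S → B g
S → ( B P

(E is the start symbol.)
{ [B → . S P], [B → . x (], [E → . P E], [E → . S], [E → . g E E], [E' → . E], [P → . B], [S → . ( B P], [S → . B g], [S → . id E id] }

First, augment the grammar with E' → E
I₀ = CLOSURE({ [E' → . E] }):
  [E' → . E] has the dot before E: add [E → . g E E], [E → . S], [E → . P E]
  [E → . S] has the dot before S: add [S → . id E id], [S → . B g], [S → . ( B P]
  [E → . P E] has the dot before P: add [P → . B]
  [S → . B g] has the dot before B: add [B → . x (], [B → . S P]
No further items can be added.

I₀ = { [B → . S P], [B → . x (], [E → . P E], [E → . S], [E → . g E E], [E' → . E], [P → . B], [S → . ( B P], [S → . B g], [S → . id E id] }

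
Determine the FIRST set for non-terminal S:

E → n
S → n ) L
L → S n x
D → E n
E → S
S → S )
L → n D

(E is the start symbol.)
To compute FIRST(S), examine every production with S on the left-hand side, reading each right-hand side left to right until a non-nullable symbol is reached.

From S → n ) L:
  - n is a terminal: add 'n' and stop
From S → S ):
  - S is the symbol being defined: contributes nothing new
    S is not nullable, so stop

Collecting: FIRST(S) = { 'n' }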